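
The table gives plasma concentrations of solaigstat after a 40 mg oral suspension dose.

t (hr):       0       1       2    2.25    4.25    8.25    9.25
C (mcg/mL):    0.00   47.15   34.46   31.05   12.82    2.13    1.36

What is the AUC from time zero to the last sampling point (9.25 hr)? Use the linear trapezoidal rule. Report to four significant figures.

AUC = 148.1 mcg/mL·hr

Trapezoidal AUC_0→9.25:
  [0→1]: (0.00+47.15)/2 × 1 = 23.575
  [1→2]: (47.15+34.46)/2 × 1 = 40.805
  [2→2.25]: (34.46+31.05)/2 × 0.25 = 8.18875
  [2.25→4.25]: (31.05+12.82)/2 × 2 = 43.87
  [4.25→8.25]: (12.82+2.13)/2 × 4 = 29.9
  [8.25→9.25]: (2.13+1.36)/2 × 1 = 1.745
  Sum = 148.08375 mcg/mL·hr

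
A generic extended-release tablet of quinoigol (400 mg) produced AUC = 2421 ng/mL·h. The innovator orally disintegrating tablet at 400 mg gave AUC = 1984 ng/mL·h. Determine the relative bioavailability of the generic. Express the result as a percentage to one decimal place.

F_rel = (AUC_test/D_test) / (AUC_ref/D_ref)
      = (2421/400) / (1984/400)
      = 6.0525 / 4.96 = 1.2203 = 122.03%

F_rel = 122.0%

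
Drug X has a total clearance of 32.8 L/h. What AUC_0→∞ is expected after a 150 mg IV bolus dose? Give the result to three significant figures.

AUC_0→∞ = Dose_iv / CL
        = 150 / 32.8 = 4.57317 mg/L·h

AUC = 4.57 mg/L·h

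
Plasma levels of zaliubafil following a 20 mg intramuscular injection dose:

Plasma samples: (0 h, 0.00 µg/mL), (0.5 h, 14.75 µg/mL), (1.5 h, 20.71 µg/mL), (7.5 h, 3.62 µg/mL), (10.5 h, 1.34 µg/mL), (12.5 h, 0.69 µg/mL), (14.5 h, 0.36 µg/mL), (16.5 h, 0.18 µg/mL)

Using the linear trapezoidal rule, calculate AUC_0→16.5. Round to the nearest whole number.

AUC = 105 µg/mL·h

Trapezoidal AUC_0→16.5:
  [0→0.5]: (0.00+14.75)/2 × 0.5 = 3.6875
  [0.5→1.5]: (14.75+20.71)/2 × 1 = 17.73
  [1.5→7.5]: (20.71+3.62)/2 × 6 = 72.99
  [7.5→10.5]: (3.62+1.34)/2 × 3 = 7.44
  [10.5→12.5]: (1.34+0.69)/2 × 2 = 2.03
  [12.5→14.5]: (0.69+0.36)/2 × 2 = 1.05
  [14.5→16.5]: (0.36+0.18)/2 × 2 = 0.54
  Sum = 105.4675 µg/mL·h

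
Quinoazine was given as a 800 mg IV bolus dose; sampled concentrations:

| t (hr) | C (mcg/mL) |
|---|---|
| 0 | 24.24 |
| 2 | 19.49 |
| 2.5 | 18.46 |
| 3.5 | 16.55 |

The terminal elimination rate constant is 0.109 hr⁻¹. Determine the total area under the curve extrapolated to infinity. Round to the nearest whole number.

AUC = 223 mcg/mL·hr

Trapezoidal AUC_0→3.5:
  [0→2]: (24.24+19.49)/2 × 2 = 43.73
  [2→2.5]: (19.49+18.46)/2 × 0.5 = 9.4875
  [2.5→3.5]: (18.46+16.55)/2 × 1 = 17.505
  Sum = 70.7225 mcg/mL·hr
Extrapolated tail: C_last / k_e = 16.55 / 0.109 = 151.835
AUC_0→∞ = 70.7225 + 151.835 = 222.5575 mcg/mL·hr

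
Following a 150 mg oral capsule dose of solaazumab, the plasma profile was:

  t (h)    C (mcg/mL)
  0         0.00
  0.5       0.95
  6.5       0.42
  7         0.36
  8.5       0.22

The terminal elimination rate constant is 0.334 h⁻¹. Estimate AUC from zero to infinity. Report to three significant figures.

AUC = 5.64 mcg/mL·h

Trapezoidal AUC_0→8.5:
  [0→0.5]: (0.00+0.95)/2 × 0.5 = 0.2375
  [0.5→6.5]: (0.95+0.42)/2 × 6 = 4.11
  [6.5→7]: (0.42+0.36)/2 × 0.5 = 0.195
  [7→8.5]: (0.36+0.22)/2 × 1.5 = 0.435
  Sum = 4.9775 mcg/mL·h
Extrapolated tail: C_last / k_e = 0.22 / 0.334 = 0.659
AUC_0→∞ = 4.9775 + 0.659 = 5.6365 mcg/mL·h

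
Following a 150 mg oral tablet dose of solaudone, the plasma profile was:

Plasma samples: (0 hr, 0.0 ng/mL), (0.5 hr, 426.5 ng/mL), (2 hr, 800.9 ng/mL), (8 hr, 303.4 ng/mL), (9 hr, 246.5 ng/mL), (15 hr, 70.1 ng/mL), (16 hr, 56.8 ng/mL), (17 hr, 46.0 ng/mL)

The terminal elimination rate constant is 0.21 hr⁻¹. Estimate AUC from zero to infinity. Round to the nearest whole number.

Trapezoidal AUC_0→17:
  [0→0.5]: (0.0+426.5)/2 × 0.5 = 106.625
  [0.5→2]: (426.5+800.9)/2 × 1.5 = 920.55
  [2→8]: (800.9+303.4)/2 × 6 = 3312.9
  [8→9]: (303.4+246.5)/2 × 1 = 274.95
  [9→15]: (246.5+70.1)/2 × 6 = 949.8
  [15→16]: (70.1+56.8)/2 × 1 = 63.45
  [16→17]: (56.8+46.0)/2 × 1 = 51.4
  Sum = 5679.675 ng/mL·hr
Extrapolated tail: C_last / k_e = 46.0 / 0.21 = 219.048
AUC_0→∞ = 5679.675 + 219.048 = 5898.723 ng/mL·hr

AUC = 5899 ng/mL·hr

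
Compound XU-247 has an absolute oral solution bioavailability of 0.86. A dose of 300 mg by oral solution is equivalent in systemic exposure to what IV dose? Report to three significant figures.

D_iv = 258 mg

Systemic exposure from an extravascular dose = F × D_ev, so the equivalent IV dose is F × D_ev.
D_iv = F × D_ev = 0.86 × 300 = 258 mg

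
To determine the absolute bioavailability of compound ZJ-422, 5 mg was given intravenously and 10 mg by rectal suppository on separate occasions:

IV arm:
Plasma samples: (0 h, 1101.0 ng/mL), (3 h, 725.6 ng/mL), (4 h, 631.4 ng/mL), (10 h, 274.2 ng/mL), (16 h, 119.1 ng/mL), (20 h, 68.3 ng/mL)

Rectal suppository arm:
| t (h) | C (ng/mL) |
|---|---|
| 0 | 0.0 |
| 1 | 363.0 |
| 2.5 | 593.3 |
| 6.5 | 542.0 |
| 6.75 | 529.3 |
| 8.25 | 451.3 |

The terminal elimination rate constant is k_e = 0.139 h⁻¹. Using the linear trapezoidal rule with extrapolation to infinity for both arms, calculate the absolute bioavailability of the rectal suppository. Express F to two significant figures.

F = 0.45

Trapezoidal AUC_0→20 (IV):
  [0→3]: (1101.0+725.6)/2 × 3 = 2739.9
  [3→4]: (725.6+631.4)/2 × 1 = 678.5
  [4→10]: (631.4+274.2)/2 × 6 = 2716.8
  [10→16]: (274.2+119.1)/2 × 6 = 1179.9
  [16→20]: (119.1+68.3)/2 × 4 = 374.8
  Sum = 7689.9 ng/mL·h
IV tail: 68.3/0.139 = 491.367; AUC_iv,0→∞ = 7689.9 + 491.367 = 8181.267 ng/mL·h
Trapezoidal AUC_0→8.25 (rectal suppository):
  [0→1]: (0.0+363.0)/2 × 1 = 181.5
  [1→2.5]: (363.0+593.3)/2 × 1.5 = 717.225
  [2.5→6.5]: (593.3+542.0)/2 × 4 = 2270.6
  [6.5→6.75]: (542.0+529.3)/2 × 0.25 = 133.9125
  [6.75→8.25]: (529.3+451.3)/2 × 1.5 = 735.45
  Sum = 4038.6875 ng/mL·h
rectal suppository tail: 451.3/0.139 = 3246.763; AUC_ev,0→∞ = 4038.6875 + 3246.763 = 7285.4505 ng/mL·h
F = (AUC_ev/D_ev)/(AUC_iv/D_iv) = (7285.4505/10)/(8181.267/5) = 728.54505/1636.2534 = 0.4453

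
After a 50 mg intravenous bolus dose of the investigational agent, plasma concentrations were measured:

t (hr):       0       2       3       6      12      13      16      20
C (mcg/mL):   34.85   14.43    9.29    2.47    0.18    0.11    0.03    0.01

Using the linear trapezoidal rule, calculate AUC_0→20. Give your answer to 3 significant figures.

AUC = 87.2 mcg/mL·hr

Trapezoidal AUC_0→20:
  [0→2]: (34.85+14.43)/2 × 2 = 49.28
  [2→3]: (14.43+9.29)/2 × 1 = 11.86
  [3→6]: (9.29+2.47)/2 × 3 = 17.64
  [6→12]: (2.47+0.18)/2 × 6 = 7.95
  [12→13]: (0.18+0.11)/2 × 1 = 0.145
  [13→16]: (0.11+0.03)/2 × 3 = 0.21
  [16→20]: (0.03+0.01)/2 × 4 = 0.08
  Sum = 87.165 mcg/mL·hr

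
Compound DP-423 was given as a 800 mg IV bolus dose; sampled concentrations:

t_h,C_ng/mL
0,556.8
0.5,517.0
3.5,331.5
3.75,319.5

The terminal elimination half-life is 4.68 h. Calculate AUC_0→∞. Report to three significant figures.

AUC = 3780 ng/mL·h

Trapezoidal AUC_0→3.75:
  [0→0.5]: (556.8+517.0)/2 × 0.5 = 268.45
  [0.5→3.5]: (517.0+331.5)/2 × 3 = 1272.75
  [3.5→3.75]: (331.5+319.5)/2 × 0.25 = 81.375
  Sum = 1622.575 ng/mL·h
k_e = ln2 / t½ = 0.693147 / 4.68 = 0.1481 h^-1
Extrapolated tail: C_last / k_e = 319.5 / 0.1481 = 2157.326
AUC_0→∞ = 1622.575 + 2157.326 = 3779.901 ng/mL·h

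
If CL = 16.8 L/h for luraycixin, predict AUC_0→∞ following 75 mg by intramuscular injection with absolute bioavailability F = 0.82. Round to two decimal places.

AUC = 3.66 mg/L·h

AUC_0→∞ = F × Dose / CL
        = 0.82 × 75 / 16.8 = 3.66071 mg/L·h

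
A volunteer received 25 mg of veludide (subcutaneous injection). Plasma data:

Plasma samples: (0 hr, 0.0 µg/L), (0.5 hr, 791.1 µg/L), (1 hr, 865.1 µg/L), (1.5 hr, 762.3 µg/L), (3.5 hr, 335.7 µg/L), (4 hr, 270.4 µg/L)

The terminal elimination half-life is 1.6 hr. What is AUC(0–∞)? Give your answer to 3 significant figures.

AUC = 2890 µg/L·hr

Trapezoidal AUC_0→4:
  [0→0.5]: (0.0+791.1)/2 × 0.5 = 197.775
  [0.5→1]: (791.1+865.1)/2 × 0.5 = 414.05
  [1→1.5]: (865.1+762.3)/2 × 0.5 = 406.85
  [1.5→3.5]: (762.3+335.7)/2 × 2 = 1098.0
  [3.5→4]: (335.7+270.4)/2 × 0.5 = 151.525
  Sum = 2268.2 µg/L·hr
k_e = ln2 / t½ = 0.693147 / 1.6 = 0.4332 hr^-1
Extrapolated tail: C_last / k_e = 270.4 / 0.4332 = 624.192
AUC_0→∞ = 2268.2 + 624.192 = 2892.392 µg/L·hr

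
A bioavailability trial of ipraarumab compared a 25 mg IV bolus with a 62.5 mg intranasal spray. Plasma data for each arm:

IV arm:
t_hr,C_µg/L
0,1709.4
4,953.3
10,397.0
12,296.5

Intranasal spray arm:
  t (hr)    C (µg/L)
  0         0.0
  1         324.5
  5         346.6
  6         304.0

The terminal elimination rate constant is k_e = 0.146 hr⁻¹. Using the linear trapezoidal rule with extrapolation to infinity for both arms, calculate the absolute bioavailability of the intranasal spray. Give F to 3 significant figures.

Trapezoidal AUC_0→12 (IV):
  [0→4]: (1709.4+953.3)/2 × 4 = 5325.4
  [4→10]: (953.3+397.0)/2 × 6 = 4050.9
  [10→12]: (397.0+296.5)/2 × 2 = 693.5
  Sum = 10069.8 µg/L·hr
IV tail: 296.5/0.146 = 2030.822; AUC_iv,0→∞ = 10069.8 + 2030.822 = 12100.622 µg/L·hr
Trapezoidal AUC_0→6 (intranasal spray):
  [0→1]: (0.0+324.5)/2 × 1 = 162.25
  [1→5]: (324.5+346.6)/2 × 4 = 1342.2
  [5→6]: (346.6+304.0)/2 × 1 = 325.3
  Sum = 1829.75 µg/L·hr
intranasal spray tail: 304.0/0.146 = 2082.192; AUC_ev,0→∞ = 1829.75 + 2082.192 = 3911.942 µg/L·hr
F = (AUC_ev/D_ev)/(AUC_iv/D_iv) = (3911.942/62.5)/(12100.622/25) = 62.591072/484.02488 = 0.1293

F = 0.129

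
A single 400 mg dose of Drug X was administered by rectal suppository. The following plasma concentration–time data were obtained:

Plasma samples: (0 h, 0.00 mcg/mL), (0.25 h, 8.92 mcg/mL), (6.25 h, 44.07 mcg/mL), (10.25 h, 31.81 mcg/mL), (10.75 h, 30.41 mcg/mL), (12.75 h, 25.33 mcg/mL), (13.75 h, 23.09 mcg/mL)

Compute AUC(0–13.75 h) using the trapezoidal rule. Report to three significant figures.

AUC = 407 mcg/mL·h

Trapezoidal AUC_0→13.75:
  [0→0.25]: (0.00+8.92)/2 × 0.25 = 1.115
  [0.25→6.25]: (8.92+44.07)/2 × 6 = 158.97
  [6.25→10.25]: (44.07+31.81)/2 × 4 = 151.76
  [10.25→10.75]: (31.81+30.41)/2 × 0.5 = 15.555
  [10.75→12.75]: (30.41+25.33)/2 × 2 = 55.74
  [12.75→13.75]: (25.33+23.09)/2 × 1 = 24.21
  Sum = 407.35 mcg/mL·h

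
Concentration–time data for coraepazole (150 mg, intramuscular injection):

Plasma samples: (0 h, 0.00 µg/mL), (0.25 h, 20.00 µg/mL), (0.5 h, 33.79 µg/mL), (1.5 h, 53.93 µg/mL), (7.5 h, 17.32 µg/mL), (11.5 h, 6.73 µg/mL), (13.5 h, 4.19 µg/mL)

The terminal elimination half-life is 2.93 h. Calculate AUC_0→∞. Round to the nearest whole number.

AUC = 344 µg/mL·h

Trapezoidal AUC_0→13.5:
  [0→0.25]: (0.00+20.00)/2 × 0.25 = 2.5
  [0.25→0.5]: (20.00+33.79)/2 × 0.25 = 6.72375
  [0.5→1.5]: (33.79+53.93)/2 × 1 = 43.86
  [1.5→7.5]: (53.93+17.32)/2 × 6 = 213.75
  [7.5→11.5]: (17.32+6.73)/2 × 4 = 48.1
  [11.5→13.5]: (6.73+4.19)/2 × 2 = 10.92
  Sum = 325.85375 µg/mL·h
k_e = ln2 / t½ = 0.693147 / 2.93 = 0.2366 h^-1
Extrapolated tail: C_last / k_e = 4.19 / 0.2366 = 17.709
AUC_0→∞ = 325.85375 + 17.709 = 343.56275 µg/mL·h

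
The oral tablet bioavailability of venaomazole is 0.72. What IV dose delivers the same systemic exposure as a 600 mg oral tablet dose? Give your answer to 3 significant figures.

D_iv = 432 mg

Systemic exposure from an extravascular dose = F × D_ev, so the equivalent IV dose is F × D_ev.
D_iv = F × D_ev = 0.72 × 600 = 432 mg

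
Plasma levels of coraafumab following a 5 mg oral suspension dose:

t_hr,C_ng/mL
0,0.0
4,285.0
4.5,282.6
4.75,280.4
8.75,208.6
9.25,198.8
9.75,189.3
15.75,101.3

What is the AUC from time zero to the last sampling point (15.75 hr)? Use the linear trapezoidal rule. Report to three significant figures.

Trapezoidal AUC_0→15.75:
  [0→4]: (0.0+285.0)/2 × 4 = 570.0
  [4→4.5]: (285.0+282.6)/2 × 0.5 = 141.9
  [4.5→4.75]: (282.6+280.4)/2 × 0.25 = 70.375
  [4.75→8.75]: (280.4+208.6)/2 × 4 = 978.0
  [8.75→9.25]: (208.6+198.8)/2 × 0.5 = 101.85
  [9.25→9.75]: (198.8+189.3)/2 × 0.5 = 97.025
  [9.75→15.75]: (189.3+101.3)/2 × 6 = 871.8
  Sum = 2830.95 ng/mL·hr

AUC = 2830 ng/mL·hr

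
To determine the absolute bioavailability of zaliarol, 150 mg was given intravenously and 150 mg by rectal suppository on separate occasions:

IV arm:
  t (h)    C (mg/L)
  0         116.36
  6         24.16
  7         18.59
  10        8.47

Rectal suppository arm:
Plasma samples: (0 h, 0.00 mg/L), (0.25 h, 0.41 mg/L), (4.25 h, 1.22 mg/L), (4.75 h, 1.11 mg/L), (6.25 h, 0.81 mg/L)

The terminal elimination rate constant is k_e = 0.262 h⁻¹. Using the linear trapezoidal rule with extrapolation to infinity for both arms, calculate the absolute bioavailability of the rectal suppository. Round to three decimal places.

Trapezoidal AUC_0→10 (IV):
  [0→6]: (116.36+24.16)/2 × 6 = 421.56
  [6→7]: (24.16+18.59)/2 × 1 = 21.375
  [7→10]: (18.59+8.47)/2 × 3 = 40.59
  Sum = 483.525 mg/L·h
IV tail: 8.47/0.262 = 32.328; AUC_iv,0→∞ = 483.525 + 32.328 = 515.853 mg/L·h
Trapezoidal AUC_0→6.25 (rectal suppository):
  [0→0.25]: (0.00+0.41)/2 × 0.25 = 0.05125
  [0.25→4.25]: (0.41+1.22)/2 × 4 = 3.26
  [4.25→4.75]: (1.22+1.11)/2 × 0.5 = 0.5825
  [4.75→6.25]: (1.11+0.81)/2 × 1.5 = 1.44
  Sum = 5.33375 mg/L·h
rectal suppository tail: 0.81/0.262 = 3.092; AUC_ev,0→∞ = 5.33375 + 3.092 = 8.42575 mg/L·h
F = (AUC_ev/D_ev)/(AUC_iv/D_iv) = (8.42575/150)/(515.853/150) = 0.0561717/3.43902 = 0.0163

F = 0.016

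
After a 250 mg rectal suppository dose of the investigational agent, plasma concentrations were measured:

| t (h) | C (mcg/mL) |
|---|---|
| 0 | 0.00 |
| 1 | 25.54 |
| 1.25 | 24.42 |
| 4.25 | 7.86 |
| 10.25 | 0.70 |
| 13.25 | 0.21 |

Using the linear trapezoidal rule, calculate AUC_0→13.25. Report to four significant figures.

Trapezoidal AUC_0→13.25:
  [0→1]: (0.00+25.54)/2 × 1 = 12.77
  [1→1.25]: (25.54+24.42)/2 × 0.25 = 6.245
  [1.25→4.25]: (24.42+7.86)/2 × 3 = 48.42
  [4.25→10.25]: (7.86+0.70)/2 × 6 = 25.68
  [10.25→13.25]: (0.70+0.21)/2 × 3 = 1.365
  Sum = 94.48 mcg/mL·h

AUC = 94.48 mcg/mL·h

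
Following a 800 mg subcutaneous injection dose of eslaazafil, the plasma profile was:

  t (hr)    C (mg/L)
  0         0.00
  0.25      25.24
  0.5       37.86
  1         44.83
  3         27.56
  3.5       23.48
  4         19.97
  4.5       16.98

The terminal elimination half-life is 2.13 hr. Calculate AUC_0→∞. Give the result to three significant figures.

AUC = 189 mg/L·hr

Trapezoidal AUC_0→4.5:
  [0→0.25]: (0.00+25.24)/2 × 0.25 = 3.155
  [0.25→0.5]: (25.24+37.86)/2 × 0.25 = 7.8875
  [0.5→1]: (37.86+44.83)/2 × 0.5 = 20.6725
  [1→3]: (44.83+27.56)/2 × 2 = 72.39
  [3→3.5]: (27.56+23.48)/2 × 0.5 = 12.76
  [3.5→4]: (23.48+19.97)/2 × 0.5 = 10.8625
  [4→4.5]: (19.97+16.98)/2 × 0.5 = 9.2375
  Sum = 136.965 mg/L·hr
k_e = ln2 / t½ = 0.693147 / 2.13 = 0.3254 hr^-1
Extrapolated tail: C_last / k_e = 16.98 / 0.3254 = 52.182
AUC_0→∞ = 136.965 + 52.182 = 189.147 mg/L·hr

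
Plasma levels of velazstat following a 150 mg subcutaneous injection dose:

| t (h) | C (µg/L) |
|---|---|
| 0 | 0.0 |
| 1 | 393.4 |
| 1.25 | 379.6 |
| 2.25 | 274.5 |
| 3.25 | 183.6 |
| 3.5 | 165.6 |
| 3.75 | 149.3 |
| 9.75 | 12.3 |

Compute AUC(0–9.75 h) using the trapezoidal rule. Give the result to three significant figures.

AUC = 1420 µg/L·h

Trapezoidal AUC_0→9.75:
  [0→1]: (0.0+393.4)/2 × 1 = 196.7
  [1→1.25]: (393.4+379.6)/2 × 0.25 = 96.625
  [1.25→2.25]: (379.6+274.5)/2 × 1 = 327.05
  [2.25→3.25]: (274.5+183.6)/2 × 1 = 229.05
  [3.25→3.5]: (183.6+165.6)/2 × 0.25 = 43.65
  [3.5→3.75]: (165.6+149.3)/2 × 0.25 = 39.3625
  [3.75→9.75]: (149.3+12.3)/2 × 6 = 484.8
  Sum = 1417.2375 µg/L·h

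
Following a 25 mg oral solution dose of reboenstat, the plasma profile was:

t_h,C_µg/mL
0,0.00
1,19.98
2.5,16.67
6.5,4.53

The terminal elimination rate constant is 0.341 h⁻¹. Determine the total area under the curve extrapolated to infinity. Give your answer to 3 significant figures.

Trapezoidal AUC_0→6.5:
  [0→1]: (0.00+19.98)/2 × 1 = 9.99
  [1→2.5]: (19.98+16.67)/2 × 1.5 = 27.4875
  [2.5→6.5]: (16.67+4.53)/2 × 4 = 42.4
  Sum = 79.8775 µg/mL·h
Extrapolated tail: C_last / k_e = 4.53 / 0.341 = 13.284
AUC_0→∞ = 79.8775 + 13.284 = 93.1615 µg/mL·h

AUC = 93.2 µg/mL·h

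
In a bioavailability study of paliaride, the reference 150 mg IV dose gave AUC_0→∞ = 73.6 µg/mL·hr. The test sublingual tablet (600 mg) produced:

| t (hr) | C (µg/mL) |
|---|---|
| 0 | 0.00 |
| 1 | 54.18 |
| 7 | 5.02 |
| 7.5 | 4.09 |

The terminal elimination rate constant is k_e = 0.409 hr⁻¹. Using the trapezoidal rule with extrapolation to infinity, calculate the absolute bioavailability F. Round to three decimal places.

Trapezoidal AUC_0→7.5 (sublingual tablet):
  [0→1]: (0.00+54.18)/2 × 1 = 27.09
  [1→7]: (54.18+5.02)/2 × 6 = 177.6
  [7→7.5]: (5.02+4.09)/2 × 0.5 = 2.2775
  Sum = 206.9675 µg/mL·hr
Tail: C_last/k_e = 4.09/0.409 = 10.000
AUC_0→∞ (sublingual tablet) = 206.9675 + 10.000 = 216.9675 µg/mL·hr
F = (AUC_ev/D_ev)/(AUC_iv/D_iv) = (216.9675/600)/(73.6/150) = 0.3616125/0.490667 = 0.7370

F = 0.737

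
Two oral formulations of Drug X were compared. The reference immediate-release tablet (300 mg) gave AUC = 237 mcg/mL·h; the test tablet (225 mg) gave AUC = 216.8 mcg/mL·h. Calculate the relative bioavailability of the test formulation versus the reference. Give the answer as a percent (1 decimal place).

F_rel = (AUC_test/D_test) / (AUC_ref/D_ref)
      = (216.8/225) / (237/300)
      = 0.963556 / 0.79 = 1.2197 = 121.97%

F_rel = 122.0%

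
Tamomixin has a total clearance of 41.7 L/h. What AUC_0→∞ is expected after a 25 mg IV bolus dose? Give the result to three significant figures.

AUC_0→∞ = Dose_iv / CL
        = 25 / 41.7 = 0.59952 mg/L·h

AUC = 0.600 mg/L·h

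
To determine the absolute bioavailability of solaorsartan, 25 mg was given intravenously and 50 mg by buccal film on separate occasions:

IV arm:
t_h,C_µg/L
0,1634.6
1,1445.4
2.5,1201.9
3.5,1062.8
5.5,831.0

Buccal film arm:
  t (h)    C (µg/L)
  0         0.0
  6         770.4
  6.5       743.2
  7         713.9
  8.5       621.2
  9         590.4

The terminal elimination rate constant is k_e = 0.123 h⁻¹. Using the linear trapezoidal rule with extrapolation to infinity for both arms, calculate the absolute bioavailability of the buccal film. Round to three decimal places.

Trapezoidal AUC_0→5.5 (IV):
  [0→1]: (1634.6+1445.4)/2 × 1 = 1540.0
  [1→2.5]: (1445.4+1201.9)/2 × 1.5 = 1985.475
  [2.5→3.5]: (1201.9+1062.8)/2 × 1 = 1132.35
  [3.5→5.5]: (1062.8+831.0)/2 × 2 = 1893.8
  Sum = 6551.625 µg/L·h
IV tail: 831.0/0.123 = 6756.098; AUC_iv,0→∞ = 6551.625 + 6756.098 = 13307.723 µg/L·h
Trapezoidal AUC_0→9 (buccal film):
  [0→6]: (0.0+770.4)/2 × 6 = 2311.2
  [6→6.5]: (770.4+743.2)/2 × 0.5 = 378.4
  [6.5→7]: (743.2+713.9)/2 × 0.5 = 364.275
  [7→8.5]: (713.9+621.2)/2 × 1.5 = 1001.325
  [8.5→9]: (621.2+590.4)/2 × 0.5 = 302.9
  Sum = 4358.1 µg/L·h
buccal film tail: 590.4/0.123 = 4800.000; AUC_ev,0→∞ = 4358.1 + 4800.000 = 9158.1 µg/L·h
F = (AUC_ev/D_ev)/(AUC_iv/D_iv) = (9158.1/50)/(13307.723/25) = 183.162/532.30892 = 0.3441

F = 0.344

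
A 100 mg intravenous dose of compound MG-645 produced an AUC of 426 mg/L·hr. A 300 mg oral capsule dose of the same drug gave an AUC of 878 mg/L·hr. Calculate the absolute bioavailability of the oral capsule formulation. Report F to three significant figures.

F = (AUC_ev / D_ev) / (AUC_iv / D_iv)
  = (878/300) / (426/100)
  = 2.92667 / 4.26 = 0.6870

F = 0.687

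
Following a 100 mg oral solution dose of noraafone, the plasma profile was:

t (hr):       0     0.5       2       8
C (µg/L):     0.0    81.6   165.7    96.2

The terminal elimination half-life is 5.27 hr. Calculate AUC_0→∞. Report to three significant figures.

AUC = 1720 µg/L·hr

Trapezoidal AUC_0→8:
  [0→0.5]: (0.0+81.6)/2 × 0.5 = 20.4
  [0.5→2]: (81.6+165.7)/2 × 1.5 = 185.475
  [2→8]: (165.7+96.2)/2 × 6 = 785.7
  Sum = 991.575 µg/L·hr
k_e = ln2 / t½ = 0.693147 / 5.27 = 0.1315 hr^-1
Extrapolated tail: C_last / k_e = 96.2 / 0.1315 = 731.559
AUC_0→∞ = 991.575 + 731.559 = 1723.134 µg/L·hr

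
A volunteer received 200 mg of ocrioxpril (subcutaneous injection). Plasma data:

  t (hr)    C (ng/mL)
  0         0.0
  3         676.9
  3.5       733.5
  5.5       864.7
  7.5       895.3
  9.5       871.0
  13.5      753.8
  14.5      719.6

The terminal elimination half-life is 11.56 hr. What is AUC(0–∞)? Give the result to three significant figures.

Trapezoidal AUC_0→14.5:
  [0→3]: (0.0+676.9)/2 × 3 = 1015.35
  [3→3.5]: (676.9+733.5)/2 × 0.5 = 352.6
  [3.5→5.5]: (733.5+864.7)/2 × 2 = 1598.2
  [5.5→7.5]: (864.7+895.3)/2 × 2 = 1760.0
  [7.5→9.5]: (895.3+871.0)/2 × 2 = 1766.3
  [9.5→13.5]: (871.0+753.8)/2 × 4 = 3249.6
  [13.5→14.5]: (753.8+719.6)/2 × 1 = 736.7
  Sum = 10478.75 ng/mL·hr
k_e = ln2 / t½ = 0.693147 / 11.56 = 0.0600 hr^-1
Extrapolated tail: C_last / k_e = 719.6 / 0.06 = 11993.333
AUC_0→∞ = 10478.75 + 11993.333 = 22472.083 ng/mL·hr

AUC = 22500 ng/mL·hr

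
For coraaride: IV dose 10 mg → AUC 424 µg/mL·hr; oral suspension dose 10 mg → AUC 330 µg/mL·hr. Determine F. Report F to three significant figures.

F = (AUC_ev / D_ev) / (AUC_iv / D_iv)
  = (330/10) / (424/10)
  = 33 / 42.4 = 0.7783

F = 0.778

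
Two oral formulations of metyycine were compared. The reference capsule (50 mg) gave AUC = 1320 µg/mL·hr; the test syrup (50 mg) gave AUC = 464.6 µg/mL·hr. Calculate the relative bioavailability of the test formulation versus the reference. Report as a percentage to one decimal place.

F_rel = 35.2%

F_rel = (AUC_test/D_test) / (AUC_ref/D_ref)
      = (464.6/50) / (1320/50)
      = 9.292 / 26.4 = 0.3520 = 35.20%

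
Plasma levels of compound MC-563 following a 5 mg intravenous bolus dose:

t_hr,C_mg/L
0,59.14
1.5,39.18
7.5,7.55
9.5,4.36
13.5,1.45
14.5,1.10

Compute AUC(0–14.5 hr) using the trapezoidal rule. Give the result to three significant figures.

AUC = 239 mg/L·hr

Trapezoidal AUC_0→14.5:
  [0→1.5]: (59.14+39.18)/2 × 1.5 = 73.74
  [1.5→7.5]: (39.18+7.55)/2 × 6 = 140.19
  [7.5→9.5]: (7.55+4.36)/2 × 2 = 11.91
  [9.5→13.5]: (4.36+1.45)/2 × 4 = 11.62
  [13.5→14.5]: (1.45+1.10)/2 × 1 = 1.275
  Sum = 238.735 mg/L·hr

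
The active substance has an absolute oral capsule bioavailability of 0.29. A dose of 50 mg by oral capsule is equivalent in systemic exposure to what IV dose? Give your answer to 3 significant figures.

Systemic exposure from an extravascular dose = F × D_ev, so the equivalent IV dose is F × D_ev.
D_iv = F × D_ev = 0.29 × 50 = 14.5 mg

D_iv = 14.5 mg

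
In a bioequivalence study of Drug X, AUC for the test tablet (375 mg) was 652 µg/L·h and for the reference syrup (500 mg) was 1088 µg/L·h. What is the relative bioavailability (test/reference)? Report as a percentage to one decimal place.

F_rel = (AUC_test/D_test) / (AUC_ref/D_ref)
      = (652/375) / (1088/500)
      = 1.73867 / 2.176 = 0.7990 = 79.90%

F_rel = 79.9%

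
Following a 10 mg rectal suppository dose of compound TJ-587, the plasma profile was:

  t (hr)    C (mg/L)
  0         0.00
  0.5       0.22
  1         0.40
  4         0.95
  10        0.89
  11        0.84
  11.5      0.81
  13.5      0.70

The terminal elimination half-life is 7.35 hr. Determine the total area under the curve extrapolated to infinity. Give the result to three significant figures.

AUC = 18.0 mg/L·hr

Trapezoidal AUC_0→13.5:
  [0→0.5]: (0.00+0.22)/2 × 0.5 = 0.055
  [0.5→1]: (0.22+0.40)/2 × 0.5 = 0.155
  [1→4]: (0.40+0.95)/2 × 3 = 2.025
  [4→10]: (0.95+0.89)/2 × 6 = 5.52
  [10→11]: (0.89+0.84)/2 × 1 = 0.865
  [11→11.5]: (0.84+0.81)/2 × 0.5 = 0.4125
  [11.5→13.5]: (0.81+0.70)/2 × 2 = 1.51
  Sum = 10.5425 mg/L·hr
k_e = ln2 / t½ = 0.693147 / 7.35 = 0.0943 hr^-1
Extrapolated tail: C_last / k_e = 0.70 / 0.0943 = 7.423
AUC_0→∞ = 10.5425 + 7.423 = 17.9655 mg/L·hr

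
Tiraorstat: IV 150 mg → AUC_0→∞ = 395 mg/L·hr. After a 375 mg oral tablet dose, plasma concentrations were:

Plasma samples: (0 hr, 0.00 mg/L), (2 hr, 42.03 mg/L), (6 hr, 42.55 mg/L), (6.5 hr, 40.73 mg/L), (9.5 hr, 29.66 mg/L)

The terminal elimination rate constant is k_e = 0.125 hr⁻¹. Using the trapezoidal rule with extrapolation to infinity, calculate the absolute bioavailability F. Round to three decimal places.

F = 0.582

Trapezoidal AUC_0→9.5 (oral tablet):
  [0→2]: (0.00+42.03)/2 × 2 = 42.03
  [2→6]: (42.03+42.55)/2 × 4 = 169.16
  [6→6.5]: (42.55+40.73)/2 × 0.5 = 20.82
  [6.5→9.5]: (40.73+29.66)/2 × 3 = 105.585
  Sum = 337.595 mg/L·hr
Tail: C_last/k_e = 29.66/0.125 = 237.280
AUC_0→∞ (oral tablet) = 337.595 + 237.280 = 574.875 mg/L·hr
F = (AUC_ev/D_ev)/(AUC_iv/D_iv) = (574.875/375)/(395/150) = 1.533/2.63333 = 0.5822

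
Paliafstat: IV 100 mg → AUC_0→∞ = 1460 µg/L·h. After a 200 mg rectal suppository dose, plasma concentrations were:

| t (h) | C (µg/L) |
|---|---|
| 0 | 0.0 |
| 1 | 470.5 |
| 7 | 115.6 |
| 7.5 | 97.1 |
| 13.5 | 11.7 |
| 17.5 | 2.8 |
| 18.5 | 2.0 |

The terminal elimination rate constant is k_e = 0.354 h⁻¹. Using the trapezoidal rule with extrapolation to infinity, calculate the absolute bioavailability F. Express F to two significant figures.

Trapezoidal AUC_0→18.5 (rectal suppository):
  [0→1]: (0.0+470.5)/2 × 1 = 235.25
  [1→7]: (470.5+115.6)/2 × 6 = 1758.3
  [7→7.5]: (115.6+97.1)/2 × 0.5 = 53.175
  [7.5→13.5]: (97.1+11.7)/2 × 6 = 326.4
  [13.5→17.5]: (11.7+2.8)/2 × 4 = 29.0
  [17.5→18.5]: (2.8+2.0)/2 × 1 = 2.4
  Sum = 2404.525 µg/L·h
Tail: C_last/k_e = 2.0/0.354 = 5.650
AUC_0→∞ (rectal suppository) = 2404.525 + 5.650 = 2410.175 µg/L·h
F = (AUC_ev/D_ev)/(AUC_iv/D_iv) = (2410.175/200)/(1460/100) = 12.050875/14.6 = 0.8254

F = 0.83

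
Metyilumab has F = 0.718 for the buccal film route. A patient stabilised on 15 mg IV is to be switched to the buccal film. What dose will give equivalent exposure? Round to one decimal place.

For equal systemic exposure: F × D_ev = D_iv
D_ev = D_iv / F = 15 / 0.718 = 20.8914 mg

D_buccal = 20.9 mg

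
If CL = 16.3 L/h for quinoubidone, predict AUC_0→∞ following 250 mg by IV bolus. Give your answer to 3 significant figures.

AUC_0→∞ = Dose_iv / CL
        = 250 / 16.3 = 15.3374 mg/L·h

AUC = 15.3 mg/L·h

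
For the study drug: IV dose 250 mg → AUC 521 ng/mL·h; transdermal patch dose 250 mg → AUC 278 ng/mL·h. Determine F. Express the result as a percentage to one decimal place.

F = 53.4%

F = (AUC_ev / D_ev) / (AUC_iv / D_iv)
  = (278/250) / (521/250)
  = 1.112 / 2.084 = 0.5336
  = 53.36%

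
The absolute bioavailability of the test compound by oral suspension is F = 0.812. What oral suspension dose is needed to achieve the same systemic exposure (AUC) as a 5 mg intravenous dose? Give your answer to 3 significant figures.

D_oral = 6.16 mg

For equal systemic exposure: F × D_ev = D_iv
D_ev = D_iv / F = 5 / 0.812 = 6.15764 mg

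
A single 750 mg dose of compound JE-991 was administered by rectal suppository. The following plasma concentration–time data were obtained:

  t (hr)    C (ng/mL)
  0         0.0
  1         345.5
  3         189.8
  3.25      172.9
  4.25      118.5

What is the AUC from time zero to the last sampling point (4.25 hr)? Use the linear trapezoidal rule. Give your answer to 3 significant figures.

AUC = 899 ng/mL·hr

Trapezoidal AUC_0→4.25:
  [0→1]: (0.0+345.5)/2 × 1 = 172.75
  [1→3]: (345.5+189.8)/2 × 2 = 535.3
  [3→3.25]: (189.8+172.9)/2 × 0.25 = 45.3375
  [3.25→4.25]: (172.9+118.5)/2 × 1 = 145.7
  Sum = 899.0875 ng/mL·hr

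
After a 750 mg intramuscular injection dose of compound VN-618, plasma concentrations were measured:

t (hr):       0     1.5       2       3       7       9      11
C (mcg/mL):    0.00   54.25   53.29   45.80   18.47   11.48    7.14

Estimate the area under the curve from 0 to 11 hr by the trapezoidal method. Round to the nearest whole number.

Trapezoidal AUC_0→11:
  [0→1.5]: (0.00+54.25)/2 × 1.5 = 40.6875
  [1.5→2]: (54.25+53.29)/2 × 0.5 = 26.885
  [2→3]: (53.29+45.80)/2 × 1 = 49.545
  [3→7]: (45.80+18.47)/2 × 4 = 128.54
  [7→9]: (18.47+11.48)/2 × 2 = 29.95
  [9→11]: (11.48+7.14)/2 × 2 = 18.62
  Sum = 294.2275 mcg/mL·hr

AUC = 294 mcg/mL·hr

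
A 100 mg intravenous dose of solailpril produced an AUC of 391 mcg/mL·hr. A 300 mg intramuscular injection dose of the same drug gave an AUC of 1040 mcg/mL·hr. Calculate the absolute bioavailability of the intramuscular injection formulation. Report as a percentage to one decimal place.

F = 88.7%

F = (AUC_ev / D_ev) / (AUC_iv / D_iv)
  = (1040/300) / (391/100)
  = 3.46667 / 3.91 = 0.8866
  = 88.66%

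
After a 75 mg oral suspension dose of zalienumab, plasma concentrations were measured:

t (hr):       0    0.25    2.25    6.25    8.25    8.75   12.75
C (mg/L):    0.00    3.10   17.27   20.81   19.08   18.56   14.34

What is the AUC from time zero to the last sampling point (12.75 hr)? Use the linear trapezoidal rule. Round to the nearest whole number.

Trapezoidal AUC_0→12.75:
  [0→0.25]: (0.00+3.10)/2 × 0.25 = 0.3875
  [0.25→2.25]: (3.10+17.27)/2 × 2 = 20.37
  [2.25→6.25]: (17.27+20.81)/2 × 4 = 76.16
  [6.25→8.25]: (20.81+19.08)/2 × 2 = 39.89
  [8.25→8.75]: (19.08+18.56)/2 × 0.5 = 9.41
  [8.75→12.75]: (18.56+14.34)/2 × 4 = 65.8
  Sum = 212.0175 mg/L·hr

AUC = 212 mg/L·hr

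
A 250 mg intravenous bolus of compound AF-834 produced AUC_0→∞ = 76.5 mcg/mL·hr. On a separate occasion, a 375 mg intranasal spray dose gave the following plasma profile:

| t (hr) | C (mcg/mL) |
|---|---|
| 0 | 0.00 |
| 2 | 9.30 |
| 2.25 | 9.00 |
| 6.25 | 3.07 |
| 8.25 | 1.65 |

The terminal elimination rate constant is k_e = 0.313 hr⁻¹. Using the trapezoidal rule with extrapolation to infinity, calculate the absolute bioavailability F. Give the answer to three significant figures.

Trapezoidal AUC_0→8.25 (intranasal spray):
  [0→2]: (0.00+9.30)/2 × 2 = 9.3
  [2→2.25]: (9.30+9.00)/2 × 0.25 = 2.2875
  [2.25→6.25]: (9.00+3.07)/2 × 4 = 24.14
  [6.25→8.25]: (3.07+1.65)/2 × 2 = 4.72
  Sum = 40.4475 mcg/mL·hr
Tail: C_last/k_e = 1.65/0.313 = 5.272
AUC_0→∞ (intranasal spray) = 40.4475 + 5.272 = 45.7195 mcg/mL·hr
F = (AUC_ev/D_ev)/(AUC_iv/D_iv) = (45.7195/375)/(76.5/250) = 0.121919/0.306 = 0.3984

F = 0.398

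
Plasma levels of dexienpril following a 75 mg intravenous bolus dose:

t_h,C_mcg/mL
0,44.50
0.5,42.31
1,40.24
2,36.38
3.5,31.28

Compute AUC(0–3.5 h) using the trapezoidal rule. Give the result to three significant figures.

Trapezoidal AUC_0→3.5:
  [0→0.5]: (44.50+42.31)/2 × 0.5 = 21.7025
  [0.5→1]: (42.31+40.24)/2 × 0.5 = 20.6375
  [1→2]: (40.24+36.38)/2 × 1 = 38.31
  [2→3.5]: (36.38+31.28)/2 × 1.5 = 50.745
  Sum = 131.395 mcg/mL·h

AUC = 131 mcg/mL·h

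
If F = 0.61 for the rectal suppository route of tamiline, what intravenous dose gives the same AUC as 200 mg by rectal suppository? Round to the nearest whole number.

D_iv = 122 mg

Systemic exposure from an extravascular dose = F × D_ev, so the equivalent IV dose is F × D_ev.
D_iv = F × D_ev = 0.61 × 200 = 122 mg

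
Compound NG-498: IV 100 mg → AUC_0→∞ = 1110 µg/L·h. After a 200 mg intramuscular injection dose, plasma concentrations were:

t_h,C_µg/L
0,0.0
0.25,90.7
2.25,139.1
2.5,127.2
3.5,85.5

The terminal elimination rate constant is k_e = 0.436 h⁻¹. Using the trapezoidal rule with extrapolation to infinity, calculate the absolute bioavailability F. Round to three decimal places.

Trapezoidal AUC_0→3.5 (intramuscular injection):
  [0→0.25]: (0.0+90.7)/2 × 0.25 = 11.3375
  [0.25→2.25]: (90.7+139.1)/2 × 2 = 229.8
  [2.25→2.5]: (139.1+127.2)/2 × 0.25 = 33.2875
  [2.5→3.5]: (127.2+85.5)/2 × 1 = 106.35
  Sum = 380.775 µg/L·h
Tail: C_last/k_e = 85.5/0.436 = 196.101
AUC_0→∞ (intramuscular injection) = 380.775 + 196.101 = 576.876 µg/L·h
F = (AUC_ev/D_ev)/(AUC_iv/D_iv) = (576.876/200)/(1110/100) = 2.88438/11.1 = 0.2599

F = 0.260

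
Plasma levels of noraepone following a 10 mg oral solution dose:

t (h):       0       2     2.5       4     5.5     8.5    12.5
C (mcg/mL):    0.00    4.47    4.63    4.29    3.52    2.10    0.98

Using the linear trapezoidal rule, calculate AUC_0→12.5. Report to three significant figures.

AUC = 33.9 mcg/mL·h

Trapezoidal AUC_0→12.5:
  [0→2]: (0.00+4.47)/2 × 2 = 4.47
  [2→2.5]: (4.47+4.63)/2 × 0.5 = 2.275
  [2.5→4]: (4.63+4.29)/2 × 1.5 = 6.69
  [4→5.5]: (4.29+3.52)/2 × 1.5 = 5.8575
  [5.5→8.5]: (3.52+2.10)/2 × 3 = 8.43
  [8.5→12.5]: (2.10+0.98)/2 × 4 = 6.16
  Sum = 33.8825 mcg/mL·h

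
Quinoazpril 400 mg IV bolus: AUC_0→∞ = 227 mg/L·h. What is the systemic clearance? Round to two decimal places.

CL = 1.76 L/h

CL = Dose_iv / AUC_0→∞
   = 400 / 227 = 1.76211 L/h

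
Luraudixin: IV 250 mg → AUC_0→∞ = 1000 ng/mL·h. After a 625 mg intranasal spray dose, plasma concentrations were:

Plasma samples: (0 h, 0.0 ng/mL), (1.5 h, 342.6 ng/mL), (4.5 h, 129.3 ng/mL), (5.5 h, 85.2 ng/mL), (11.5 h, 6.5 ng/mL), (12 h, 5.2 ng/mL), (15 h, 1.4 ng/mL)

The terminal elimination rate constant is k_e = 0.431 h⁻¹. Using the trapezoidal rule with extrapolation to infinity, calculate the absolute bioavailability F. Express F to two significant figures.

Trapezoidal AUC_0→15 (intranasal spray):
  [0→1.5]: (0.0+342.6)/2 × 1.5 = 256.95
  [1.5→4.5]: (342.6+129.3)/2 × 3 = 707.85
  [4.5→5.5]: (129.3+85.2)/2 × 1 = 107.25
  [5.5→11.5]: (85.2+6.5)/2 × 6 = 275.1
  [11.5→12]: (6.5+5.2)/2 × 0.5 = 2.925
  [12→15]: (5.2+1.4)/2 × 3 = 9.9
  Sum = 1359.975 ng/mL·h
Tail: C_last/k_e = 1.4/0.431 = 3.248
AUC_0→∞ (intranasal spray) = 1359.975 + 3.248 = 1363.223 ng/mL·h
F = (AUC_ev/D_ev)/(AUC_iv/D_iv) = (1363.223/625)/(1000/250) = 2.1811568/4 = 0.5453

F = 0.55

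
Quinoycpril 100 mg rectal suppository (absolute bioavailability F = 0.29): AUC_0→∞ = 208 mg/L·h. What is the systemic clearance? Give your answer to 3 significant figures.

CL = F × Dose / AUC_0→∞
   = 0.29 × 100 / 208 = 0.139423 L/h

CL = 0.139 L/h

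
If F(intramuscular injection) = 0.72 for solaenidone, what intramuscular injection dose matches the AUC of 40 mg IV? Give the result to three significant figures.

For equal systemic exposure: F × D_ev = D_iv
D_ev = D_iv / F = 40 / 0.72 = 55.5556 mg

D_intramuscular = 55.6 mg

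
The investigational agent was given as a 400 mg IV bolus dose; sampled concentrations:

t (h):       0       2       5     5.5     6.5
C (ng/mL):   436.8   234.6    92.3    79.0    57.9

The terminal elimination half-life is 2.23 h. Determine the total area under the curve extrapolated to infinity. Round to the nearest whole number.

AUC = 1459 ng/mL·h

Trapezoidal AUC_0→6.5:
  [0→2]: (436.8+234.6)/2 × 2 = 671.4
  [2→5]: (234.6+92.3)/2 × 3 = 490.35
  [5→5.5]: (92.3+79.0)/2 × 0.5 = 42.825
  [5.5→6.5]: (79.0+57.9)/2 × 1 = 68.45
  Sum = 1273.025 ng/mL·h
k_e = ln2 / t½ = 0.693147 / 2.23 = 0.3108 h^-1
Extrapolated tail: C_last / k_e = 57.9 / 0.3108 = 186.293
AUC_0→∞ = 1273.025 + 186.293 = 1459.318 ng/mL·h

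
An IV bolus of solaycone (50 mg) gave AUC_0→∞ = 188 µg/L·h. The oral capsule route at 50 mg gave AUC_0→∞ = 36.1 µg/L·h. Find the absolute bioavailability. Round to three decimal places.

F = (AUC_ev / D_ev) / (AUC_iv / D_iv)
  = (36.1/50) / (188/50)
  = 0.722 / 3.76 = 0.1920

F = 0.192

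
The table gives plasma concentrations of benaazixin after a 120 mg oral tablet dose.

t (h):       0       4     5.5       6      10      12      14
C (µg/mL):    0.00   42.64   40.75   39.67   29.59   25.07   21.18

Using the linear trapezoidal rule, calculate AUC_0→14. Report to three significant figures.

AUC = 407 µg/mL·h

Trapezoidal AUC_0→14:
  [0→4]: (0.00+42.64)/2 × 4 = 85.28
  [4→5.5]: (42.64+40.75)/2 × 1.5 = 62.5425
  [5.5→6]: (40.75+39.67)/2 × 0.5 = 20.105
  [6→10]: (39.67+29.59)/2 × 4 = 138.52
  [10→12]: (29.59+25.07)/2 × 2 = 54.66
  [12→14]: (25.07+21.18)/2 × 2 = 46.25
  Sum = 407.3575 µg/mL·h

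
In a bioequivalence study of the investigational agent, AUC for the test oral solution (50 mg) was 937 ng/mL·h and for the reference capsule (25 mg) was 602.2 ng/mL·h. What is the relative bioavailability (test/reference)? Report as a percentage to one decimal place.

F_rel = (AUC_test/D_test) / (AUC_ref/D_ref)
      = (937/50) / (602.2/25)
      = 18.74 / 24.088 = 0.7780 = 77.80%

F_rel = 77.8%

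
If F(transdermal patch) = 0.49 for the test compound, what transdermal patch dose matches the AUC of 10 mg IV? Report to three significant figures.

D_transdermal = 20.4 mg

For equal systemic exposure: F × D_ev = D_iv
D_ev = D_iv / F = 10 / 0.49 = 20.4082 mg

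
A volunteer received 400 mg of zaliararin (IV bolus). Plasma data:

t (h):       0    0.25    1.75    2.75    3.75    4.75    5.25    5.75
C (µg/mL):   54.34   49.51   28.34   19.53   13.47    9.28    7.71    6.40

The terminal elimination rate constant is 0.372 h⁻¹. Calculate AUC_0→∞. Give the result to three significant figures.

Trapezoidal AUC_0→5.75:
  [0→0.25]: (54.34+49.51)/2 × 0.25 = 12.98125
  [0.25→1.75]: (49.51+28.34)/2 × 1.5 = 58.3875
  [1.75→2.75]: (28.34+19.53)/2 × 1 = 23.935
  [2.75→3.75]: (19.53+13.47)/2 × 1 = 16.5
  [3.75→4.75]: (13.47+9.28)/2 × 1 = 11.375
  [4.75→5.25]: (9.28+7.71)/2 × 0.5 = 4.2475
  [5.25→5.75]: (7.71+6.40)/2 × 0.5 = 3.5275
  Sum = 130.95375 µg/mL·h
Extrapolated tail: C_last / k_e = 6.40 / 0.372 = 17.204
AUC_0→∞ = 130.95375 + 17.204 = 148.15775 µg/mL·h

AUC = 148 µg/mL·h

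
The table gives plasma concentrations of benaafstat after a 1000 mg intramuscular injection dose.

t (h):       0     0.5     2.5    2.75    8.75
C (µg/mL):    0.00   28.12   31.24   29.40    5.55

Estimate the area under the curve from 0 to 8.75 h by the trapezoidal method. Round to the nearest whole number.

AUC = 179 µg/mL·h

Trapezoidal AUC_0→8.75:
  [0→0.5]: (0.00+28.12)/2 × 0.5 = 7.03
  [0.5→2.5]: (28.12+31.24)/2 × 2 = 59.36
  [2.5→2.75]: (31.24+29.40)/2 × 0.25 = 7.58
  [2.75→8.75]: (29.40+5.55)/2 × 6 = 104.85
  Sum = 178.82 µg/mL·h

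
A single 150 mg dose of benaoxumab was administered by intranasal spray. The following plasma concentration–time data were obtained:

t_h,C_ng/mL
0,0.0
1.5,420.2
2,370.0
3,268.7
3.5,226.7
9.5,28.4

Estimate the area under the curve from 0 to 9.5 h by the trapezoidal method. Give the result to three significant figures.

Trapezoidal AUC_0→9.5:
  [0→1.5]: (0.0+420.2)/2 × 1.5 = 315.15
  [1.5→2]: (420.2+370.0)/2 × 0.5 = 197.55
  [2→3]: (370.0+268.7)/2 × 1 = 319.35
  [3→3.5]: (268.7+226.7)/2 × 0.5 = 123.85
  [3.5→9.5]: (226.7+28.4)/2 × 6 = 765.3
  Sum = 1721.2 ng/mL·h

AUC = 1720 ng/mL·h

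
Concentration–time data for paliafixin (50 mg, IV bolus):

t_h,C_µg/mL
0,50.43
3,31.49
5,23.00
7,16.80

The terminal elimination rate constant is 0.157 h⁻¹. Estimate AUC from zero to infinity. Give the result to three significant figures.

AUC = 324 µg/mL·h

Trapezoidal AUC_0→7:
  [0→3]: (50.43+31.49)/2 × 3 = 122.88
  [3→5]: (31.49+23.00)/2 × 2 = 54.49
  [5→7]: (23.00+16.80)/2 × 2 = 39.8
  Sum = 217.17 µg/mL·h
Extrapolated tail: C_last / k_e = 16.80 / 0.157 = 107.006
AUC_0→∞ = 217.17 + 107.006 = 324.176 µg/mL·h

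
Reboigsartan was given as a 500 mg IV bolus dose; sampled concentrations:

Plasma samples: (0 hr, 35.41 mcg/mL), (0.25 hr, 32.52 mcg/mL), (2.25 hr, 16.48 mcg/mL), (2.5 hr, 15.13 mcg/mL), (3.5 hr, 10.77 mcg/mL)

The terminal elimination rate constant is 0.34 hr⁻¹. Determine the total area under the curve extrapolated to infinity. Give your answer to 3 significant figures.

AUC = 106 mcg/mL·hr

Trapezoidal AUC_0→3.5:
  [0→0.25]: (35.41+32.52)/2 × 0.25 = 8.49125
  [0.25→2.25]: (32.52+16.48)/2 × 2 = 49.0
  [2.25→2.5]: (16.48+15.13)/2 × 0.25 = 3.95125
  [2.5→3.5]: (15.13+10.77)/2 × 1 = 12.95
  Sum = 74.3925 mcg/mL·hr
Extrapolated tail: C_last / k_e = 10.77 / 0.34 = 31.676
AUC_0→∞ = 74.3925 + 31.676 = 106.0685 mcg/mL·hr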